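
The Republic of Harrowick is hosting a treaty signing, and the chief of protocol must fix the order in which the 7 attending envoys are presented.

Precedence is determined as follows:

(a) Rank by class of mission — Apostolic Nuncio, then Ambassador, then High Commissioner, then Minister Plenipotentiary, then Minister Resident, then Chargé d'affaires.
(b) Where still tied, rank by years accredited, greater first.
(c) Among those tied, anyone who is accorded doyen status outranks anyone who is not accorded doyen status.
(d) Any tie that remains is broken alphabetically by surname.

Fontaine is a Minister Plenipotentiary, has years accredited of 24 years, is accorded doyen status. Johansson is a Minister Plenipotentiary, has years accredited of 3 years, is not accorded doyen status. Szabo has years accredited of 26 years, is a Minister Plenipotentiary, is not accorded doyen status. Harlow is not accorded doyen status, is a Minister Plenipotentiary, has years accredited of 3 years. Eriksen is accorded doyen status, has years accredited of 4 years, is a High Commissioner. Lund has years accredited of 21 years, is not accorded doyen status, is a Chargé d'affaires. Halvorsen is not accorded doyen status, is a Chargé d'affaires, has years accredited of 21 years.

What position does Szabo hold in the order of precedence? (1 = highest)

2

By class of mission: Eriksen (High Commissioner); then Szabo, Fontaine, Harlow and Johansson (Minister Plenipotentiary); then Halvorsen and Lund (Chargé d'affaires).
Among Szabo, Fontaine, Harlow and Johansson, by years accredited (higher first): Szabo (26 years) before Fontaine (24 years) before Harlow and Johansson (3 years).
Harlow and Johansson are each not accorded doyen status, so the next rule applies.
Among Harlow and Johansson, alphabetically by surname: Harlow before Johansson.
Halvorsen and Lund both have years accredited 21 years, so the next rule applies.
Halvorsen and Lund are each not accorded doyen status, so the next rule applies.
Among Halvorsen and Lund, alphabetically by surname: Halvorsen before Lund.
Order: Eriksen, Szabo, Fontaine, Harlow, Johansson, Halvorsen, Lund. So position 2.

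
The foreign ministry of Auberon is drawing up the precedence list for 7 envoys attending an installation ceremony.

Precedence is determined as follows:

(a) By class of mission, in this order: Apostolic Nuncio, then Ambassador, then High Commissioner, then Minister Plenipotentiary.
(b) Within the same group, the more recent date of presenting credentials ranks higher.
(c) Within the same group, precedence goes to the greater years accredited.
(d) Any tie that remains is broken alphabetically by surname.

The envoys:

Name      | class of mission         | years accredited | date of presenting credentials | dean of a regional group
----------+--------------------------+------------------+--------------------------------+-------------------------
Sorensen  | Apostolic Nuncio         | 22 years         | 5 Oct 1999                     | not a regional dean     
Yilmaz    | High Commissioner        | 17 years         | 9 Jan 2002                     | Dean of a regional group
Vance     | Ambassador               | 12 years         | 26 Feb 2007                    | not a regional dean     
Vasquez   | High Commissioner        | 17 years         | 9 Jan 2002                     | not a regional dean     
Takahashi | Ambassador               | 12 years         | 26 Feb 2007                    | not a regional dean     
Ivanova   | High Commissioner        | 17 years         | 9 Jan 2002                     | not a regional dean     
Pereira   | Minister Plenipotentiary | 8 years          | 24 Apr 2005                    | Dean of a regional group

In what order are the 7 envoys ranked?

By class of mission: Sorensen (Apostolic Nuncio); then Takahashi and Vance (Ambassador); then Ivanova, Vasquez and Yilmaz (High Commissioner); then Pereira (Minister Plenipotentiary).
Takahashi and Vance both have date of presenting credentials 26 Feb 2007, so the next rule applies.
Takahashi and Vance both have years accredited 12 years, so the next rule applies.
Among Takahashi and Vance, alphabetically by surname: Takahashi before Vance.
Ivanova, Vasquez and Yilmaz all have date of presenting credentials 9 Jan 2002, so the next rule applies.
Ivanova, Vasquez and Yilmaz all have years accredited 17 years, so the next rule applies.
Among Ivanova, Vasquez and Yilmaz, alphabetically by surname: Ivanova before Vasquez before Yilmaz.
Full order: Sorensen, Takahashi, Vance, Ivanova, Vasquez, Yilmaz, Pereira.

Sorensen, Takahashi, Vance, Ivanova, Vasquez, Yilmaz, Pereira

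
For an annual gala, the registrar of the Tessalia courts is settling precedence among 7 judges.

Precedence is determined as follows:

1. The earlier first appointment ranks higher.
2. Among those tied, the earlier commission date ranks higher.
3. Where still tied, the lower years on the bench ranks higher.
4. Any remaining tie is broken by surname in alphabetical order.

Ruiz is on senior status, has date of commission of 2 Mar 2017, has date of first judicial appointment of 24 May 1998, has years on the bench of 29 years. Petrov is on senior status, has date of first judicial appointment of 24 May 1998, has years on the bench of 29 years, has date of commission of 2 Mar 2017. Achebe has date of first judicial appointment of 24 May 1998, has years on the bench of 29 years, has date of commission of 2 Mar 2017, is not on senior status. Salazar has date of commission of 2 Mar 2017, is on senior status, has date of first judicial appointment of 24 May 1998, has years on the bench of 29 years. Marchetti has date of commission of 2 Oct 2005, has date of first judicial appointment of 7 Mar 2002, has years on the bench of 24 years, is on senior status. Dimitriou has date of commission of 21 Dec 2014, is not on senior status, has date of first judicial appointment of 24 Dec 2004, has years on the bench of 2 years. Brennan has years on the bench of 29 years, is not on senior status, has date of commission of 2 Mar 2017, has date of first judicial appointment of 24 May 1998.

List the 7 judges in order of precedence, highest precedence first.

By date of first judicial appointment (earlier first): Achebe, Brennan, Petrov, Ruiz and Salazar (each 24 May 1998); then Marchetti (7 Mar 2002); then Dimitriou (24 Dec 2004).
Achebe, Brennan, Petrov, Ruiz and Salazar all have date of commission 2 Mar 2017, so the next rule applies.
Achebe, Brennan, Petrov, Ruiz and Salazar all have years on the bench 29 years, so the next rule applies.
Among Achebe, Brennan, Petrov, Ruiz and Salazar, alphabetically by surname: Achebe before Brennan before Petrov before Ruiz before Salazar.
Full order: Achebe, Brennan, Petrov, Ruiz, Salazar, Marchetti, Dimitriou.

Achebe, Brennan, Petrov, Ruiz, Salazar, Marchetti, Dimitriou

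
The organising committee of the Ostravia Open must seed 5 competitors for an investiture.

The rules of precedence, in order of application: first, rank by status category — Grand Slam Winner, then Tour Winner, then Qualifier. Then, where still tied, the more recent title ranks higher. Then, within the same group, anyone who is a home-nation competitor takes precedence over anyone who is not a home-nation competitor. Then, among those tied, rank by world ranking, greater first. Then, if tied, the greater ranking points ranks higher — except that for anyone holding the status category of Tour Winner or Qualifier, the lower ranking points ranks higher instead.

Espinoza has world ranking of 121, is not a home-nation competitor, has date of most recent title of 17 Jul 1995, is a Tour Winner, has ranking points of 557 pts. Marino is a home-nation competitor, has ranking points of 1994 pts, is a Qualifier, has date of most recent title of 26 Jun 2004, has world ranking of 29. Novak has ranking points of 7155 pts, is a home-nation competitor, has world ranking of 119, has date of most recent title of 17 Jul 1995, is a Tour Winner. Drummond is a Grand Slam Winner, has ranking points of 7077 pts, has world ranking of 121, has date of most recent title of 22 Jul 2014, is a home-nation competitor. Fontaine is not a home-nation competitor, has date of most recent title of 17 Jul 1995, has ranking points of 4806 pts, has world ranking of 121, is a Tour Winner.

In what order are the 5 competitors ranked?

By status category: Drummond (Grand Slam Winner); then Novak, Espinoza and Fontaine (Tour Winner); then Marino (Qualifier).
Novak, Espinoza and Fontaine all have date of most recent title 17 Jul 1995, so the next rule applies.
Among Novak, Espinoza and Fontaine, a home-nation competitor before not a home-nation competitor: Novak (a home-nation competitor) before Espinoza and Fontaine (not a home-nation competitor).
Espinoza and Fontaine both have world ranking 121, so the next rule applies.
Among Espinoza and Fontaine, by ranking points (lower first) (reversed rule for this group): Espinoza (557 pts) before Fontaine (4806 pts).
Full order: Drummond, Novak, Espinoza, Fontaine, Marino.

Drummond, Novak, Espinoza, Fontaine, Marino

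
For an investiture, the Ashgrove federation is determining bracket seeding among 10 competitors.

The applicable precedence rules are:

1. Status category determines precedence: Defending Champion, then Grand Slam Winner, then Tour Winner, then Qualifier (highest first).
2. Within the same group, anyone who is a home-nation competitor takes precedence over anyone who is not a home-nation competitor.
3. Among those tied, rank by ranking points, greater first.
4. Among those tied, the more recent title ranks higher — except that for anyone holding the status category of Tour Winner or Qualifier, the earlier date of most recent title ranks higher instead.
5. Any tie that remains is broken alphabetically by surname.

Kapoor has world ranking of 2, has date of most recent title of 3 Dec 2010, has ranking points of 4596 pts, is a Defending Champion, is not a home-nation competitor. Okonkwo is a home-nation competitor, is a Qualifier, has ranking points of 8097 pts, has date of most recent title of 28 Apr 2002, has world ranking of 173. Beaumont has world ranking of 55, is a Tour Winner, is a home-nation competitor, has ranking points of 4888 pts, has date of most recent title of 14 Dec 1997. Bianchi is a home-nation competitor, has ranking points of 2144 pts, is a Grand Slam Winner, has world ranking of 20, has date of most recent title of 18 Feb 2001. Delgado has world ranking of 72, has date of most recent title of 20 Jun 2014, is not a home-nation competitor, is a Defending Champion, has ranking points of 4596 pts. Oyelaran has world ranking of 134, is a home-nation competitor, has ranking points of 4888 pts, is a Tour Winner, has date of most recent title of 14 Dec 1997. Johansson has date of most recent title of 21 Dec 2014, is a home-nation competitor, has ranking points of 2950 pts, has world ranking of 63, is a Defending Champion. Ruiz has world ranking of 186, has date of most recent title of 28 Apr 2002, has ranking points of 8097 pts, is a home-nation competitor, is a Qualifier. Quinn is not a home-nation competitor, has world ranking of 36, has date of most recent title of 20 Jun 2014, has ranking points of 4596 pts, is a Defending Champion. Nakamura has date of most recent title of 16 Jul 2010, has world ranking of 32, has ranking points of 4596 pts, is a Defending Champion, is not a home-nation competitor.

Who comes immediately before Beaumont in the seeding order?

By status category: Johansson, Delgado, Quinn, Kapoor and Nakamura (Defending Champion); then Bianchi (Grand Slam Winner); then Beaumont and Oyelaran (Tour Winner); then Okonkwo and Ruiz (Qualifier).
Among Johansson, Delgado, Quinn, Kapoor and Nakamura, a home-nation competitor before not a home-nation competitor: Johansson (a home-nation competitor) before Delgado, Quinn, Kapoor and Nakamura (not a home-nation competitor).
Delgado, Quinn, Kapoor and Nakamura all have ranking points 4596 pts, so the next rule applies.
Among Delgado, Quinn, Kapoor and Nakamura, by date of most recent title (later first): Delgado and Quinn (20 Jun 2014) before Kapoor (3 Dec 2010) before Nakamura (16 Jul 2010).
Among Delgado and Quinn, alphabetically by surname: Delgado before Quinn.
Beaumont and Oyelaran are each a home-nation competitor, so the next rule applies.
Beaumont and Oyelaran both have ranking points 4888 pts, so the next rule applies.
Beaumont and Oyelaran both have date of most recent title 14 Dec 1997, so the next rule applies.
Among Beaumont and Oyelaran, alphabetically by surname: Beaumont before Oyelaran.
Okonkwo and Ruiz are each a home-nation competitor, so the next rule applies.
Okonkwo and Ruiz both have ranking points 8097 pts, so the next rule applies.
Okonkwo and Ruiz both have date of most recent title 28 Apr 2002, so the next rule applies.
Among Okonkwo and Ruiz, alphabetically by surname: Okonkwo before Ruiz.
Order: Johansson, Delgado, Quinn, Kapoor, Nakamura, Bianchi, Beaumont, Oyelaran, Okonkwo, Ruiz.

Bianchi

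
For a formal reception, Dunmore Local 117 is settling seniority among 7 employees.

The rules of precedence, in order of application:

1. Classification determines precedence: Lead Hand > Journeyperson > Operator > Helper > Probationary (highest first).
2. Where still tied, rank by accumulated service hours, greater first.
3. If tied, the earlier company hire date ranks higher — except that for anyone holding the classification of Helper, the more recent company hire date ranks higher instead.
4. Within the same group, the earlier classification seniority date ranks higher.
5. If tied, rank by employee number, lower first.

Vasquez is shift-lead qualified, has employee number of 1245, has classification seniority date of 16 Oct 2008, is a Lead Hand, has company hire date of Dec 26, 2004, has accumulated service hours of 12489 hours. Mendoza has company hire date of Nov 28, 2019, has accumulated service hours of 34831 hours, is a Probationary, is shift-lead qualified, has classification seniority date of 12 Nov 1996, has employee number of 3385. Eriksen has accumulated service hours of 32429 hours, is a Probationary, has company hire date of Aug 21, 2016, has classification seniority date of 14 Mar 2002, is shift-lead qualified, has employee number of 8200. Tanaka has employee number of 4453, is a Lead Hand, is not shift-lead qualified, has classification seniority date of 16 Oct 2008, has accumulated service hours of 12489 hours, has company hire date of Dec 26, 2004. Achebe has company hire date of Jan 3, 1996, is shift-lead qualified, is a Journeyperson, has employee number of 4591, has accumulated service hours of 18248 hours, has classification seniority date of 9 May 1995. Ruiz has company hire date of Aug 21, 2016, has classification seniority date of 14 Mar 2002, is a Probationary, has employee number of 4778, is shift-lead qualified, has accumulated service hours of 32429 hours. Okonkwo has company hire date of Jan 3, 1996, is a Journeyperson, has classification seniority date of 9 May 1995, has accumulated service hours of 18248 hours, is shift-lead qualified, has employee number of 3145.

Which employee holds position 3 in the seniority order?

By classification: Vasquez and Tanaka (Lead Hand); then Okonkwo and Achebe (Journeyperson); then Mendoza, Ruiz and Eriksen (Probationary).
Vasquez and Tanaka both have accumulated service hours 12489 hours, so the next rule applies.
Vasquez and Tanaka both have company hire date Dec 26, 2004, so the next rule applies.
Vasquez and Tanaka both have classification seniority date 16 Oct 2008, so the next rule applies.
Among Vasquez and Tanaka, by employee number (lower first): Vasquez (1245) before Tanaka (4453).
Okonkwo and Achebe both have accumulated service hours 18248 hours, so the next rule applies.
Okonkwo and Achebe both have company hire date Jan 3, 1996, so the next rule applies.
Okonkwo and Achebe both have classification seniority date 9 May 1995, so the next rule applies.
Among Okonkwo and Achebe, by employee number (lower first): Okonkwo (3145) before Achebe (4591).
Among Mendoza, Ruiz and Eriksen, by accumulated service hours (higher first): Mendoza (34831 hours) before Ruiz and Eriksen (32429 hours).
Ruiz and Eriksen both have company hire date Aug 21, 2016, so the next rule applies.
Ruiz and Eriksen both have classification seniority date 14 Mar 2002, so the next rule applies.
Among Ruiz and Eriksen, by employee number (lower first): Ruiz (4778) before Eriksen (8200).
Order: Vasquez, Tanaka, Okonkwo, Achebe, Mendoza, Ruiz, Eriksen.

Okonkwo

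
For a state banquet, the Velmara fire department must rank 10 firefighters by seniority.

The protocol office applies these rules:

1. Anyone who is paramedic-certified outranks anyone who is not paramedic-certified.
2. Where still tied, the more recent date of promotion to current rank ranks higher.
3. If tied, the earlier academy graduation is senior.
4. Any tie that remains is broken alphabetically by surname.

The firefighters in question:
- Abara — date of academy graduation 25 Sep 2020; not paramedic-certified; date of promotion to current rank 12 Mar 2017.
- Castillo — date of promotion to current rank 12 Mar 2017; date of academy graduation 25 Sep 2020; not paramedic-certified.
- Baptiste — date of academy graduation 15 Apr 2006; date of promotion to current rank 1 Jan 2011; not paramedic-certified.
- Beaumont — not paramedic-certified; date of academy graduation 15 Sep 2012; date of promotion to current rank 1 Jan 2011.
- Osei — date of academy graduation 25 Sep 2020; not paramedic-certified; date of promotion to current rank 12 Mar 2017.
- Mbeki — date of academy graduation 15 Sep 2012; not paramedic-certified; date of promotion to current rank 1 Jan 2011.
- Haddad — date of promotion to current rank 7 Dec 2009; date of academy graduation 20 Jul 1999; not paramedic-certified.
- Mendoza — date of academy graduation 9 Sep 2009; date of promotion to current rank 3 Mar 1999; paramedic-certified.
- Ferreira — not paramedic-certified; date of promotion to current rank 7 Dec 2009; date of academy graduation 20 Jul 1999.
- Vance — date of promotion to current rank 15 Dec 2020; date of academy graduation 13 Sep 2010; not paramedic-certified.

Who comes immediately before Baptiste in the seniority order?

Osei

By the first rule: Mendoza (paramedic-certified); then Vance, Abara, Castillo, Osei, Baptiste, Beaumont, Mbeki, Ferreira and Haddad (each not paramedic-certified).
Among Vance, Abara, Castillo, Osei, Baptiste, Beaumont, Mbeki, Ferreira and Haddad, by date of promotion to current rank (later first): Vance (15 Dec 2020) before Abara, Castillo and Osei (12 Mar 2017) before Baptiste, Beaumont and Mbeki (1 Jan 2011) before Ferreira and Haddad (7 Dec 2009).
Abara, Castillo and Osei all have date of academy graduation 25 Sep 2020, so the next rule applies.
Among Abara, Castillo and Osei, alphabetically by surname: Abara before Castillo before Osei.
Among Baptiste, Beaumont and Mbeki, by date of academy graduation (earlier first): Baptiste (15 Apr 2006) before Beaumont and Mbeki (15 Sep 2012).
Among Beaumont and Mbeki, alphabetically by surname: Beaumont before Mbeki.
Ferreira and Haddad both have date of academy graduation 20 Jul 1999, so the next rule applies.
Among Ferreira and Haddad, alphabetically by surname: Ferreira before Haddad.
Order: Mendoza, Vance, Abara, Castillo, Osei, Baptiste, Beaumont, Mbeki, Ferreira, Haddad.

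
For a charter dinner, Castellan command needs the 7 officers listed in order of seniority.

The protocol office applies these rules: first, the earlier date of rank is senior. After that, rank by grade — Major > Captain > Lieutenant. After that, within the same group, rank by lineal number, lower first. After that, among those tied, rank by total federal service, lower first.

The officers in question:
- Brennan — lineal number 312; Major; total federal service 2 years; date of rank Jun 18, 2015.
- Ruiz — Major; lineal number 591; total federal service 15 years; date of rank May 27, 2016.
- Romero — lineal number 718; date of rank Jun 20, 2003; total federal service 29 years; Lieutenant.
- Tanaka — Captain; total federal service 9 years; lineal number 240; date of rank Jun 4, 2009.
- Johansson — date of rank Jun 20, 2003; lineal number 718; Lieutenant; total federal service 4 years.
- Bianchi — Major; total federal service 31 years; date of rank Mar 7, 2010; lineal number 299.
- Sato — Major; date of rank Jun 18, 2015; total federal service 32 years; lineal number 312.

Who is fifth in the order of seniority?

Brennan

By date of rank (earlier first): Johansson and Romero (both Jun 20, 2003); then Tanaka (Jun 4, 2009); then Bianchi (Mar 7, 2010); then Brennan and Sato (both Jun 18, 2015); then Ruiz (May 27, 2016).
Johansson and Romero are each Lieutenant, so the next rule applies.
Johansson and Romero both have lineal number 718, so the next rule applies.
Among Johansson and Romero, by total federal service (lower first): Johansson (4 years) before Romero (29 years).
Brennan and Sato are each Major, so the next rule applies.
Brennan and Sato both have lineal number 312, so the next rule applies.
Among Brennan and Sato, by total federal service (lower first): Brennan (2 years) before Sato (32 years).
Order: Johansson, Romero, Tanaka, Bianchi, Brennan, Sato, Ruiz.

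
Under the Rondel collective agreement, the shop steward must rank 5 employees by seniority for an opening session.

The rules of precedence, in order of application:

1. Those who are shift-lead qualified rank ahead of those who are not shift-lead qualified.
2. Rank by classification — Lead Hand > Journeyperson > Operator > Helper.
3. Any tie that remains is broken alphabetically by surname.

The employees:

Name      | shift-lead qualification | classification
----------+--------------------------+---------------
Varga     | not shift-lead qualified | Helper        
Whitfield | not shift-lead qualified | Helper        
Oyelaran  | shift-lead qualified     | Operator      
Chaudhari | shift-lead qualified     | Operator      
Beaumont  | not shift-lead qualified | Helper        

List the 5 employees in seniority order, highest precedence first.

Chaudhari, Oyelaran, Beaumont, Varga, Whitfield

By the first rule: Chaudhari and Oyelaran (both shift-lead qualified); then Beaumont, Varga and Whitfield (each not shift-lead qualified).
Chaudhari and Oyelaran are each Operator, so the next rule applies.
Among Chaudhari and Oyelaran, alphabetically by surname: Chaudhari before Oyelaran.
Beaumont, Varga and Whitfield are each Helper, so the next rule applies.
Among Beaumont, Varga and Whitfield, alphabetically by surname: Beaumont before Varga before Whitfield.
Full order: Chaudhari, Oyelaran, Beaumont, Varga, Whitfield.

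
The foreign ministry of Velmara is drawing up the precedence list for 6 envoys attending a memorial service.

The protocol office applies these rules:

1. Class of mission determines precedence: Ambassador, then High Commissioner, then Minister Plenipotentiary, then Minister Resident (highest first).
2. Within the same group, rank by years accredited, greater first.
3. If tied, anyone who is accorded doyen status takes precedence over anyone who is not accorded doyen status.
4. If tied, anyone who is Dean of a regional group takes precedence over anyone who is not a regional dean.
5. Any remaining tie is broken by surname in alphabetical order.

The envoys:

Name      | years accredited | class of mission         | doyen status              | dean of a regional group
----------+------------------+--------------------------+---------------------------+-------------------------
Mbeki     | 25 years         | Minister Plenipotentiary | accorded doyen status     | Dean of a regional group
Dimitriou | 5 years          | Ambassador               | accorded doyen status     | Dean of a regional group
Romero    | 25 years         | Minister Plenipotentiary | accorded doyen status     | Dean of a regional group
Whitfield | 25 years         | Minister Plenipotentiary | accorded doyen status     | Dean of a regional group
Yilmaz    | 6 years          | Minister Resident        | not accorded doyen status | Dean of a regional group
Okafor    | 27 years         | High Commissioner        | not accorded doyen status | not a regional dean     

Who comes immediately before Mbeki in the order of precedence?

Okafor

By class of mission: Dimitriou (Ambassador); then Okafor (High Commissioner); then Mbeki, Romero and Whitfield (Minister Plenipotentiary); then Yilmaz (Minister Resident).
Mbeki, Romero and Whitfield all have years accredited 25 years, so the next rule applies.
Mbeki, Romero and Whitfield are each accorded doyen status, so the next rule applies.
Mbeki, Romero and Whitfield are each Dean of a regional group, so the next rule applies.
Among Mbeki, Romero and Whitfield, alphabetically by surname: Mbeki before Romero before Whitfield.
Order: Dimitriou, Okafor, Mbeki, Romero, Whitfield, Yilmaz.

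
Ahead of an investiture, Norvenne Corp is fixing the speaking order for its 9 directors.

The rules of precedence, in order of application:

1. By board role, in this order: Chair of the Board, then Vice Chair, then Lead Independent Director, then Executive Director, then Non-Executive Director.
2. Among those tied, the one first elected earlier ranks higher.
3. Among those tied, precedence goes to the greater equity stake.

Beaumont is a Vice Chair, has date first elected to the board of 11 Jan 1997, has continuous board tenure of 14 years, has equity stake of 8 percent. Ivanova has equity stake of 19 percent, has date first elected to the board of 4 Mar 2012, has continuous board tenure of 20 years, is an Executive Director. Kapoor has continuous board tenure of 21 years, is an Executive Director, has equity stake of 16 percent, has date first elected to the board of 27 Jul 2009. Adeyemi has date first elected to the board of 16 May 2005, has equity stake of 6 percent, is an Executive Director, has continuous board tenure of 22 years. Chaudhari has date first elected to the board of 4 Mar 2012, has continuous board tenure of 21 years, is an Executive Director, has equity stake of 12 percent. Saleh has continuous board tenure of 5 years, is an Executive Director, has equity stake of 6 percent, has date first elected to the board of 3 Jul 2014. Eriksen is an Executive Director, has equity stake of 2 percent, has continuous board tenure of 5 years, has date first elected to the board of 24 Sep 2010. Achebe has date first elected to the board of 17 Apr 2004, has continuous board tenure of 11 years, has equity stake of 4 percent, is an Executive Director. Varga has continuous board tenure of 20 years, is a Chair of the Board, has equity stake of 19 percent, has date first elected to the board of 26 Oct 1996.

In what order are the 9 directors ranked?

By board role: Varga (Chair of the Board); then Beaumont (Vice Chair); then Achebe, Adeyemi, Kapoor, Eriksen, Ivanova, Chaudhari and Saleh (Executive Director).
Among Achebe, Adeyemi, Kapoor, Eriksen, Ivanova, Chaudhari and Saleh, by date first elected to the board (earlier first): Achebe (17 Apr 2004) before Adeyemi (16 May 2005) before Kapoor (27 Jul 2009) before Eriksen (24 Sep 2010) before Ivanova and Chaudhari (4 Mar 2012) before Saleh (3 Jul 2014).
Among Ivanova and Chaudhari, by equity stake (higher first): Ivanova (19 percent) before Chaudhari (12 percent).
Full order: Varga, Beaumont, Achebe, Adeyemi, Kapoor, Eriksen, Ivanova, Chaudhari, Saleh.

Varga, Beaumont, Achebe, Adeyemi, Kapoor, Eriksen, Ivanova, Chaudhari, Saleh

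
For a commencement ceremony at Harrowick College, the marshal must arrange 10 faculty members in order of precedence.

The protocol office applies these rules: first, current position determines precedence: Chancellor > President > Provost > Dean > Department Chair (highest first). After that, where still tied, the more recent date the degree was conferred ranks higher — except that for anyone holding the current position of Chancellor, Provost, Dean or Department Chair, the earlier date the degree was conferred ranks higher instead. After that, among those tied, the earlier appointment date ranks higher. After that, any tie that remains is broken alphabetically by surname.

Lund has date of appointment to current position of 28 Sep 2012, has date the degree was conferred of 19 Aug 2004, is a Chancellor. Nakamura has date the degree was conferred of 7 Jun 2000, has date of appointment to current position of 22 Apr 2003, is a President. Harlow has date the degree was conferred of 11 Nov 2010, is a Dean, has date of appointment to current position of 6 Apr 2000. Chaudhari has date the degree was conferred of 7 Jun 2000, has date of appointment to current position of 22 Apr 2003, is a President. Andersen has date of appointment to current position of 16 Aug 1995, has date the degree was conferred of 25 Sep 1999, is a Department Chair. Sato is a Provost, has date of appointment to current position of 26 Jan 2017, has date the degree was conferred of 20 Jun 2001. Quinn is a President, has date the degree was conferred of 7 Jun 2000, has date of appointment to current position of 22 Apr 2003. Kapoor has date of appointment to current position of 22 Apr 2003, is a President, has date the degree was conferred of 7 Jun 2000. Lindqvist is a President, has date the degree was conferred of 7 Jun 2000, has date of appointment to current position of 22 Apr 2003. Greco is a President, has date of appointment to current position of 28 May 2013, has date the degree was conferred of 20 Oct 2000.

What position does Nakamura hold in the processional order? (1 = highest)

By current position: Lund (Chancellor); then Greco, Chaudhari, Kapoor, Lindqvist, Nakamura and Quinn (President); then Sato (Provost); then Harlow (Dean); then Andersen (Department Chair).
Among Greco, Chaudhari, Kapoor, Lindqvist, Nakamura and Quinn, by date the degree was conferred (later first): Greco (20 Oct 2000) before Chaudhari, Kapoor, Lindqvist, Nakamura and Quinn (7 Jun 2000).
Chaudhari, Kapoor, Lindqvist, Nakamura and Quinn all have date of appointment to current position 22 Apr 2003, so the next rule applies.
Among Chaudhari, Kapoor, Lindqvist, Nakamura and Quinn, alphabetically by surname: Chaudhari before Kapoor before Lindqvist before Nakamura before Quinn.
Order: Lund, Greco, Chaudhari, Kapoor, Lindqvist, Nakamura, Quinn, Sato, Harlow, Andersen. So position 6.

6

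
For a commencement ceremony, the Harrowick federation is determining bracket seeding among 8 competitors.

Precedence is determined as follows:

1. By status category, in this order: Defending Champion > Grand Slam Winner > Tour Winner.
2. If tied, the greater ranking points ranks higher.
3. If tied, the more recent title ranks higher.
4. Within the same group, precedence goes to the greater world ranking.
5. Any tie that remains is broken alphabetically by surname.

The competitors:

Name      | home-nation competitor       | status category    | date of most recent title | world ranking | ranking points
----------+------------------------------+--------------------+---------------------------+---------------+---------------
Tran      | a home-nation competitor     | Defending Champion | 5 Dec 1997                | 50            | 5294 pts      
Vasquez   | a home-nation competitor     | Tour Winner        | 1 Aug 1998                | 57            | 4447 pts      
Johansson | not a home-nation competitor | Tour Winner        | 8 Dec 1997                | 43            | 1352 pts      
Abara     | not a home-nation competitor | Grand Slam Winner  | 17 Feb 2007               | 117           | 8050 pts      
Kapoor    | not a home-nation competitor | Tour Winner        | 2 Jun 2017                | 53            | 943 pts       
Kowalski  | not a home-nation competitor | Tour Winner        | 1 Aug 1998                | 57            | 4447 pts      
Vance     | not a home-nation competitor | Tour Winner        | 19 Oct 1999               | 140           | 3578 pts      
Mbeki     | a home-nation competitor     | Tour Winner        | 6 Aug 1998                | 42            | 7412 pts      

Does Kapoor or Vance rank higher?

Vance

By status category: Tran (Defending Champion); then Abara (Grand Slam Winner); then Mbeki, Kowalski, Vasquez, Vance, Johansson and Kapoor (Tour Winner).
Among Mbeki, Kowalski, Vasquez, Vance, Johansson and Kapoor, by ranking points (higher first): Mbeki (7412 pts) before Kowalski and Vasquez (4447 pts) before Vance (3578 pts) before Johansson (1352 pts) before Kapoor (943 pts).
Kowalski and Vasquez both have date of most recent title 1 Aug 1998, so the next rule applies.
Kowalski and Vasquez both have world ranking 57, so the next rule applies.
Among Kowalski and Vasquez, alphabetically by surname: Kowalski before Vasquez.
So Vance takes precedence.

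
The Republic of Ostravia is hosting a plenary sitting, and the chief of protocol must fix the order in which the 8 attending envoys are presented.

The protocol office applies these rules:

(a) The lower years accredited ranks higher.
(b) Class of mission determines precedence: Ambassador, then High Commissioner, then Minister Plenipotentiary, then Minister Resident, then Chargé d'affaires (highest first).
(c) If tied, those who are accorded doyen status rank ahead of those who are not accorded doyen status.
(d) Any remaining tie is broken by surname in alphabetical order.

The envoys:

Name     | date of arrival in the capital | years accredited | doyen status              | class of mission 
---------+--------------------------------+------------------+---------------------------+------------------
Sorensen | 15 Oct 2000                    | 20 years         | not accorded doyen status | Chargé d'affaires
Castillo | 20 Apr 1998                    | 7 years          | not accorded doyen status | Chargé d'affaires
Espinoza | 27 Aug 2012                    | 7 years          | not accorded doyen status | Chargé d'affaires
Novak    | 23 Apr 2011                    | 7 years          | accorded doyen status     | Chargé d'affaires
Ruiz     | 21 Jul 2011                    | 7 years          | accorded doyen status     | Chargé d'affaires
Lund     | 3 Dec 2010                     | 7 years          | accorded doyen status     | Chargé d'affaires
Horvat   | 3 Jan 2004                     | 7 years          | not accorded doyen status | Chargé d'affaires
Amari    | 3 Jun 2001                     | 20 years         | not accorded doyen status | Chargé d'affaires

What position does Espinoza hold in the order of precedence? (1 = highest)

5

By years accredited (lower first): Lund, Novak, Ruiz, Castillo, Espinoza and Horvat (each 7 years); then Amari and Sorensen (both 20 years).
Lund, Novak, Ruiz, Castillo, Espinoza and Horvat are each Chargé d'affaires, so the next rule applies.
Among Lund, Novak, Ruiz, Castillo, Espinoza and Horvat, accorded doyen status before not accorded doyen status: Lund, Novak and Ruiz (accorded doyen status) before Castillo, Espinoza and Horvat (not accorded doyen status).
Among Lund, Novak and Ruiz, alphabetically by surname: Lund before Novak before Ruiz.
Among Castillo, Espinoza and Horvat, alphabetically by surname: Castillo before Espinoza before Horvat.
Amari and Sorensen are each Chargé d'affaires, so the next rule applies.
Amari and Sorensen are each not accorded doyen status, so the next rule applies.
Among Amari and Sorensen, alphabetically by surname: Amari before Sorensen.
Order: Lund, Novak, Ruiz, Castillo, Espinoza, Horvat, Amari, Sorensen. So position 5.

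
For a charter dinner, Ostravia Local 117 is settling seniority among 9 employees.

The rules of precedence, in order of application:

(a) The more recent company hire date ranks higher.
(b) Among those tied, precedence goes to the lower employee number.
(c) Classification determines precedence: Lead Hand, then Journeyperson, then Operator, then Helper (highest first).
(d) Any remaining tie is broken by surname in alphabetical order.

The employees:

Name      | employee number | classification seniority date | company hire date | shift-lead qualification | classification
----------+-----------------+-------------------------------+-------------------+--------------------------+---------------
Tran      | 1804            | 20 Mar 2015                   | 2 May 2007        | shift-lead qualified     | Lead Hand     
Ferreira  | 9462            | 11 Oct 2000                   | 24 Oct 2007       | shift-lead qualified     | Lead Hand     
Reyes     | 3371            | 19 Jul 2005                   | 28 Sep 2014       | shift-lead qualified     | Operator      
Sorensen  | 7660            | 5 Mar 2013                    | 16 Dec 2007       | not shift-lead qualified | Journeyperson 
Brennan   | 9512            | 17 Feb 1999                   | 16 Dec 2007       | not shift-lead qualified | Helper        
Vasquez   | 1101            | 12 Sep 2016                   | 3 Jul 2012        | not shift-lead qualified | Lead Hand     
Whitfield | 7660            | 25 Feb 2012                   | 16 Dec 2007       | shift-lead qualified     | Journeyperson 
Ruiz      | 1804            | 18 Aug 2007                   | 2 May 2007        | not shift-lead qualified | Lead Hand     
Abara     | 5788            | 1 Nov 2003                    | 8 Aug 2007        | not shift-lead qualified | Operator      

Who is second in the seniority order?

By company hire date (later first): Reyes (28 Sep 2014); then Vasquez (3 Jul 2012); then Sorensen, Whitfield and Brennan (each 16 Dec 2007); then Ferreira (24 Oct 2007); then Abara (8 Aug 2007); then Ruiz and Tran (both 2 May 2007).
Among Sorensen, Whitfield and Brennan, by employee number (lower first): Sorensen and Whitfield (7660) before Brennan (9512).
Sorensen and Whitfield are each Journeyperson, so the next rule applies.
Among Sorensen and Whitfield, alphabetically by surname: Sorensen before Whitfield.
Ruiz and Tran both have employee number 1804, so the next rule applies.
Ruiz and Tran are each Lead Hand, so the next rule applies.
Among Ruiz and Tran, alphabetically by surname: Ruiz before Tran.
Order: Reyes, Vasquez, Sorensen, Whitfield, Brennan, Ferreira, Abara, Ruiz, Tran.

Vasquez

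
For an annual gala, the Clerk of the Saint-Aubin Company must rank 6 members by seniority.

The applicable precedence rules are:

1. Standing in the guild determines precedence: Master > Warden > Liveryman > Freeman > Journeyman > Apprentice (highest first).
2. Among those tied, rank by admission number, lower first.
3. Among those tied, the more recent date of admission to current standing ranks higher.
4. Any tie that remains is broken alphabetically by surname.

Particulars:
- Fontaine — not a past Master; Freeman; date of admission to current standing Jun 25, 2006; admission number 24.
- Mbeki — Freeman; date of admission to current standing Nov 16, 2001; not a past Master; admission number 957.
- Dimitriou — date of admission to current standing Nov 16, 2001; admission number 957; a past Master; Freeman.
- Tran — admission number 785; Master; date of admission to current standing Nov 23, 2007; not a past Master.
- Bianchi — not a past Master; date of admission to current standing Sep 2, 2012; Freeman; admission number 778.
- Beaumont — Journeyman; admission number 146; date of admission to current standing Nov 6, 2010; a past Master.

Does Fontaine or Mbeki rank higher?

By standing in the guild: Tran (Master); then Fontaine, Bianchi, Dimitriou and Mbeki (Freeman); then Beaumont (Journeyman).
Among Fontaine, Bianchi, Dimitriou and Mbeki, by admission number (lower first): Fontaine (24) before Bianchi (778) before Dimitriou and Mbeki (957).
Dimitriou and Mbeki both have date of admission to current standing Nov 16, 2001, so the next rule applies.
Among Dimitriou and Mbeki, alphabetically by surname: Dimitriou before Mbeki.
So Fontaine takes precedence.

Fontaine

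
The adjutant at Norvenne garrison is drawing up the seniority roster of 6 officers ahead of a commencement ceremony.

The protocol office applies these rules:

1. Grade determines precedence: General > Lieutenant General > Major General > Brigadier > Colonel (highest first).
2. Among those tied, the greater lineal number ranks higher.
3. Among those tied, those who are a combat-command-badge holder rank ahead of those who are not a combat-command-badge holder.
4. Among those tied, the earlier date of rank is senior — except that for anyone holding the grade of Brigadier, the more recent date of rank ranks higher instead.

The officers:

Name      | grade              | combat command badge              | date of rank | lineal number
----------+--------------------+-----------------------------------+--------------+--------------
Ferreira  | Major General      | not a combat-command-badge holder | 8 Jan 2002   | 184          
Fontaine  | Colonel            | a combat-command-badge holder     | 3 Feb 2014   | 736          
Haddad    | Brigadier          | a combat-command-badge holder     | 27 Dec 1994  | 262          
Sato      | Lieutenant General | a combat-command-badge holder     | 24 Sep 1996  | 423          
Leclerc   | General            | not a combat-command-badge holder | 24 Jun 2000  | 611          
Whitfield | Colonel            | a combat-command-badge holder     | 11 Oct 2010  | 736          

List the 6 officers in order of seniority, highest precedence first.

By grade: Leclerc (General); then Sato (Lieutenant General); then Ferreira (Major General); then Haddad (Brigadier); then Whitfield and Fontaine (Colonel).
Whitfield and Fontaine both have lineal number 736, so the next rule applies.
Whitfield and Fontaine are each a combat-command-badge holder, so the next rule applies.
Among Whitfield and Fontaine, by date of rank (earlier first): Whitfield (11 Oct 2010) before Fontaine (3 Feb 2014).
Full order: Leclerc, Sato, Ferreira, Haddad, Whitfield, Fontaine.

Leclerc, Sato, Ferreira, Haddad, Whitfield, Fontaine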